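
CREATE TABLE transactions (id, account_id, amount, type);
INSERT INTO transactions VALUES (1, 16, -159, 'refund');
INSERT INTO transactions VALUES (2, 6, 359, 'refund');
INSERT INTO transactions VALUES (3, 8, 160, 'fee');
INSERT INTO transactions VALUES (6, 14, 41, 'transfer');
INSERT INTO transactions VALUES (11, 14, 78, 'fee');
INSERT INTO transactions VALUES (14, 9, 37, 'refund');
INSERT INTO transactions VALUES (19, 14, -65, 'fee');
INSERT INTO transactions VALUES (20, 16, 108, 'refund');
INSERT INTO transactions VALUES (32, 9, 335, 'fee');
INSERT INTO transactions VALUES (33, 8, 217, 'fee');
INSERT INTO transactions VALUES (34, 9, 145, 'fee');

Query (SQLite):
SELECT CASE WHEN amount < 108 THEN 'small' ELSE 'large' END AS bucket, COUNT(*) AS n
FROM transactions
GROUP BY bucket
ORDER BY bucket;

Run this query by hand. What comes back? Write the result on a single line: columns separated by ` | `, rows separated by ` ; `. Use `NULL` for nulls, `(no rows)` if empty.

Bucket rows by amount < 108 → 'small' else 'large'; count each bucket.

large | 6 ; small | 5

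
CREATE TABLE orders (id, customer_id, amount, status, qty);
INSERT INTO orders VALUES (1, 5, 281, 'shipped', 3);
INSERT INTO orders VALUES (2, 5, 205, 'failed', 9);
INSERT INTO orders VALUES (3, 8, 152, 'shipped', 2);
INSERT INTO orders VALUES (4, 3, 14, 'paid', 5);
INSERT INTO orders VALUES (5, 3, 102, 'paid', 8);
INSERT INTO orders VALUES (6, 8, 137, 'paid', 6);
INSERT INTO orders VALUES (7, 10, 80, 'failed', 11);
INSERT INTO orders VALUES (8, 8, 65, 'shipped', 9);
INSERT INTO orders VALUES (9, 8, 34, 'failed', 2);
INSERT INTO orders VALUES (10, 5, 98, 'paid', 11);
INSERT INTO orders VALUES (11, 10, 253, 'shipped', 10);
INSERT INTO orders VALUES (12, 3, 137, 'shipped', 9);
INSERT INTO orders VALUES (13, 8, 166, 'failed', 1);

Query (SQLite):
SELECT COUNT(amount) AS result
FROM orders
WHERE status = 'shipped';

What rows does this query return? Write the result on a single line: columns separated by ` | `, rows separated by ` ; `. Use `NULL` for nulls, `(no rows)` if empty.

Rows where status='shipped' → amount values: [281, 152, 65, 253, 137].
COUNT(amount) counts non-NULL values → 5.

5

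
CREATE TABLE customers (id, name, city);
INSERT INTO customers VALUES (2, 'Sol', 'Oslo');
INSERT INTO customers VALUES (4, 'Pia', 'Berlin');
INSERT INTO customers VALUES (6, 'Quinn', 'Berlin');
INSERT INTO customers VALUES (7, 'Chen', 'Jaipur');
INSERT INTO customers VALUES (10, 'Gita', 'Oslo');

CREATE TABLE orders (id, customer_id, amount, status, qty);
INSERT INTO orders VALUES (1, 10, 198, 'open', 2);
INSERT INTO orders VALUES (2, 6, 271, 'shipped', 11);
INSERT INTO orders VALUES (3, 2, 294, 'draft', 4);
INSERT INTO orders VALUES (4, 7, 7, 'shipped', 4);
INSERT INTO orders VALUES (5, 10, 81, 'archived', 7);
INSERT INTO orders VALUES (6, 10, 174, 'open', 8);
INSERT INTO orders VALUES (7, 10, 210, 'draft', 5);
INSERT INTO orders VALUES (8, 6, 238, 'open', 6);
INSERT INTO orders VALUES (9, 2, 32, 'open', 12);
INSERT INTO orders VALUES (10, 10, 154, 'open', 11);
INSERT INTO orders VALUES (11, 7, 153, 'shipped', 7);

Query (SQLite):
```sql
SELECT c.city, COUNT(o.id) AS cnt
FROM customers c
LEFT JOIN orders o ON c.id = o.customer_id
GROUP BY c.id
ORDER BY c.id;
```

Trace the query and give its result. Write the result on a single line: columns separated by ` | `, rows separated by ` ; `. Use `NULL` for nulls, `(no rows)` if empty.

LEFT JOIN keeps every customers row; unmatched ones get NULL for orders columns.
Group by customers.id and compute COUNT(o.id). COUNT(col) of an all-NULL group is 0.
  2: ids {3, 9} → COUNT(o.id)=2
  4: ids {—} → COUNT(o.id)=0
  6: ids {2, 8} → COUNT(o.id)=2
  7: ids {4, 11} → COUNT(o.id)=2
  10: ids {1, 5, 6, 7, 10} → COUNT(o.id)=5

Oslo | 2 ; Berlin | 0 ; Berlin | 2 ; Jaipur | 2 ; Oslo | 5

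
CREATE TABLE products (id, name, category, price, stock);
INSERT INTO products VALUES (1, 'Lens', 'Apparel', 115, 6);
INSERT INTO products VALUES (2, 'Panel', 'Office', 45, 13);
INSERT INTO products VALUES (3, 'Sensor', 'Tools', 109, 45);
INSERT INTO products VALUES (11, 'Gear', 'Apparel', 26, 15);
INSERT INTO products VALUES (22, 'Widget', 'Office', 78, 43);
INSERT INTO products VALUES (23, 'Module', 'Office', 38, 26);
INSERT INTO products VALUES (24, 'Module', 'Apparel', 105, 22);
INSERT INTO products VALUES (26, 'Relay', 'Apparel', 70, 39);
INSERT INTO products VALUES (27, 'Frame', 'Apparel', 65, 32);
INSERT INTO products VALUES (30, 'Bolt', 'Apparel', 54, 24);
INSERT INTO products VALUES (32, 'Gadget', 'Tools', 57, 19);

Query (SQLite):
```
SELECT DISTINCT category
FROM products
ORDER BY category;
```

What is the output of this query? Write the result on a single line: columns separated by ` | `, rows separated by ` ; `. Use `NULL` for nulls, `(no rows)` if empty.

Apparel ; Office ; Tools

Collect distinct category values from products.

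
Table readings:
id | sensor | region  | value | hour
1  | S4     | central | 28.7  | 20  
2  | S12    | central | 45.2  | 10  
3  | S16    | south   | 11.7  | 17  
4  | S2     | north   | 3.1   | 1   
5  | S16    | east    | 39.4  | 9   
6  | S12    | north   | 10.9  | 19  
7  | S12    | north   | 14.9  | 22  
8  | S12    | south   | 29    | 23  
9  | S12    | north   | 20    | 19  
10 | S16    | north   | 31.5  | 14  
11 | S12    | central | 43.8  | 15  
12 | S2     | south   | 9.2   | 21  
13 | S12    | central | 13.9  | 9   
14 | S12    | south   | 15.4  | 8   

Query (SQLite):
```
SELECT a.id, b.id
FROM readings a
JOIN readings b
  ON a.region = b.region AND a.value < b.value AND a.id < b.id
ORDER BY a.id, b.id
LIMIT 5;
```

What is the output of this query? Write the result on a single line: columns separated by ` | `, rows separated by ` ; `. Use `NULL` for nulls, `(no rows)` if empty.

1 | 2 ; 1 | 11 ; 3 | 8 ; 3 | 14 ; 4 | 6

Pairs (a,b) with same region, a.value < b.value, a.id < b.id.
region groups: central:{1,2,11,13} east:{5} north:{4,6,7,9,10} south:{3,8,12,14}
Ordered by (a.id, b.id); first 5.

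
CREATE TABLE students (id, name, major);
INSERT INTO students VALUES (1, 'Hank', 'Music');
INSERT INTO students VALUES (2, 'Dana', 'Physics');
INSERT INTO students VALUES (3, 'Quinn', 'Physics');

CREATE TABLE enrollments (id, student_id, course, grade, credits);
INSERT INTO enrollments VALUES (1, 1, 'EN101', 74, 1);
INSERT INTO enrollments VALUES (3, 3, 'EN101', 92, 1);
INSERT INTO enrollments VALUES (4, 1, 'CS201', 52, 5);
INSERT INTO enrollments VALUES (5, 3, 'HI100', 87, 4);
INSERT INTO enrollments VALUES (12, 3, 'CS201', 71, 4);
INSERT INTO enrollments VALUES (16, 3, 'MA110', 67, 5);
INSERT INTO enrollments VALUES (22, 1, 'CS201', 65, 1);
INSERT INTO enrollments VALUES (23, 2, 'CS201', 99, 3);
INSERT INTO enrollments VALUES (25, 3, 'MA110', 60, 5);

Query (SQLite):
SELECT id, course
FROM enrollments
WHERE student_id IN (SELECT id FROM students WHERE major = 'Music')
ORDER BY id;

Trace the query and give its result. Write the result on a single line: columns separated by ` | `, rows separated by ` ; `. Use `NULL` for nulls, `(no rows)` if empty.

Inner query: students.id where major = 'Music'.
Outer: keep enrollments rows whose student_id is in that set.
Inner query → {1}

1 | EN101 ; 4 | CS201 ; 22 | CS201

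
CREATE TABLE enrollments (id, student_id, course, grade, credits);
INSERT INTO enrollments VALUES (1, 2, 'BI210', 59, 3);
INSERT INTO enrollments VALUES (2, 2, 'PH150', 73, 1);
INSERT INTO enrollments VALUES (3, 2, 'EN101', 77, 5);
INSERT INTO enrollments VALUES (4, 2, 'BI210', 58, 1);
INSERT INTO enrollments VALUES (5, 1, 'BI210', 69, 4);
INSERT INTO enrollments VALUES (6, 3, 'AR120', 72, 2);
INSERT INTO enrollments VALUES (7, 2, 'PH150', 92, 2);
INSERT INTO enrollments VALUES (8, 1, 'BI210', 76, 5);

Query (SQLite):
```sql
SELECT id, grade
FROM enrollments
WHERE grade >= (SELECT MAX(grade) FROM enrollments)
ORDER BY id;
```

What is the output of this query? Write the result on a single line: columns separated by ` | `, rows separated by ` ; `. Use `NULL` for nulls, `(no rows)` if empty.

7 | 92

Scalar subquery: MAX(grade) over all enrollments rows = 92.
Keep rows where grade >= that value.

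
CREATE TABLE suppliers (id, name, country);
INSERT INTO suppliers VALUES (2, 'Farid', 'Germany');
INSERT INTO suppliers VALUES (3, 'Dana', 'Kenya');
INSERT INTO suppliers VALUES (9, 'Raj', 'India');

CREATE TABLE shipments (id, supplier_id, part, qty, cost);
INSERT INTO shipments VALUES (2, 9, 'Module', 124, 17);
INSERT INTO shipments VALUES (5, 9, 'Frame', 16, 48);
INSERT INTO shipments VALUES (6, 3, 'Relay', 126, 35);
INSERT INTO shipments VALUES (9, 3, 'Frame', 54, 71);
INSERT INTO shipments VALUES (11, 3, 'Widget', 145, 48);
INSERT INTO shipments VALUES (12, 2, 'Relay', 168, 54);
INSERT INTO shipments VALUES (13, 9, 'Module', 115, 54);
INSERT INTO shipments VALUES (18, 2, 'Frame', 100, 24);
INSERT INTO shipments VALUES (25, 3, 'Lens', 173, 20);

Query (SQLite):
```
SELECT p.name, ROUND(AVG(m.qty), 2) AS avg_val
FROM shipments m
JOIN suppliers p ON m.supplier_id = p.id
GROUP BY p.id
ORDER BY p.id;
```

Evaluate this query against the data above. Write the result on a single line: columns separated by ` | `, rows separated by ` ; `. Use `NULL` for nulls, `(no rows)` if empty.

Farid | 134 ; Dana | 124.5 ; Raj | 85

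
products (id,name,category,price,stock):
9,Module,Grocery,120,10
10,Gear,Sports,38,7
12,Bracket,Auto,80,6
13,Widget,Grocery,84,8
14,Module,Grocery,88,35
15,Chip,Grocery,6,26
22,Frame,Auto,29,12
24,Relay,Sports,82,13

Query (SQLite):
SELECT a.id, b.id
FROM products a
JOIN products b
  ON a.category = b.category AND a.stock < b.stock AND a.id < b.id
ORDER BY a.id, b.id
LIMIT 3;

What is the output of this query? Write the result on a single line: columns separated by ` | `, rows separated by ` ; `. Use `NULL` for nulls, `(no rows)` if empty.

9 | 14 ; 9 | 15 ; 10 | 24

Pairs (a,b) with same category, a.stock < b.stock, a.id < b.id.
category groups: Auto:{12,22} Grocery:{9,13,14,15} Sports:{10,24}
Ordered by (a.id, b.id); first 3.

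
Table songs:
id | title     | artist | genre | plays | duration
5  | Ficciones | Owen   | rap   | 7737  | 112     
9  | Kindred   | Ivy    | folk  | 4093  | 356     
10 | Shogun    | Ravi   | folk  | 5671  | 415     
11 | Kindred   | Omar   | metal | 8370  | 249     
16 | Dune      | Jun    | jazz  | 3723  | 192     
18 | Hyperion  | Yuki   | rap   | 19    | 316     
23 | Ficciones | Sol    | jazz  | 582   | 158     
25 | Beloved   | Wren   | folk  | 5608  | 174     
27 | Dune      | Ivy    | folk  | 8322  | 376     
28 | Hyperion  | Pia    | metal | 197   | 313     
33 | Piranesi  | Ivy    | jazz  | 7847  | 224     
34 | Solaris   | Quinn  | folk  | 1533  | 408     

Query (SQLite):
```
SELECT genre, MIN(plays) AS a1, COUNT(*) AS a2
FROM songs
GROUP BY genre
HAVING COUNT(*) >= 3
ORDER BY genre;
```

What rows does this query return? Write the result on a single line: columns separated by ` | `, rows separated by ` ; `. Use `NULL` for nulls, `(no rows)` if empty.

Group songs by genre.
Per group compute: MIN(plays), COUNT(*).
HAVING: drop groups with fewer than 3 rows.
  folk: ids {9, 10, 25, 27, 34} → MIN(plays)=1533, COUNT(*)=5
  jazz: ids {16, 23, 33} → MIN(plays)=582, COUNT(*)=3
  metal: ids {11, 28} → MIN(plays)=197, COUNT(*)=2
  rap: ids {5, 18} → MIN(plays)=19, COUNT(*)=2

folk | 1533 | 5 ; jazz | 582 | 3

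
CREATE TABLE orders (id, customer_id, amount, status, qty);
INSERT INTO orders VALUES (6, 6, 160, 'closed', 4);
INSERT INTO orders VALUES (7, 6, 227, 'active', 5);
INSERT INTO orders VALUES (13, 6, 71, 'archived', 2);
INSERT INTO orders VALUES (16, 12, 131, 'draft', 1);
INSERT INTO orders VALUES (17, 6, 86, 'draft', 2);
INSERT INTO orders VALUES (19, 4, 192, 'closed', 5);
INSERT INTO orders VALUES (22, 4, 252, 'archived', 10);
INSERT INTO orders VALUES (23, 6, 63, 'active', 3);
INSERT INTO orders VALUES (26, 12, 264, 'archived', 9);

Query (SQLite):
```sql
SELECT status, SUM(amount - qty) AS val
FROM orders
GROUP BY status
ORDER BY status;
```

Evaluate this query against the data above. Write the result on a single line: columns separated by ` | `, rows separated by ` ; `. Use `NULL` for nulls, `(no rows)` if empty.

For each row compute amount - qty.
Group by status; take SUM of the expression per group.
  active: ids {7, 23} → SUM(amount - qty)=282
  archived: ids {13, 22, 26} → SUM(amount - qty)=566
  closed: ids {6, 19} → SUM(amount - qty)=343
  draft: ids {16, 17} → SUM(amount - qty)=214

active | 282 ; archived | 566 ; closed | 343 ; draft | 214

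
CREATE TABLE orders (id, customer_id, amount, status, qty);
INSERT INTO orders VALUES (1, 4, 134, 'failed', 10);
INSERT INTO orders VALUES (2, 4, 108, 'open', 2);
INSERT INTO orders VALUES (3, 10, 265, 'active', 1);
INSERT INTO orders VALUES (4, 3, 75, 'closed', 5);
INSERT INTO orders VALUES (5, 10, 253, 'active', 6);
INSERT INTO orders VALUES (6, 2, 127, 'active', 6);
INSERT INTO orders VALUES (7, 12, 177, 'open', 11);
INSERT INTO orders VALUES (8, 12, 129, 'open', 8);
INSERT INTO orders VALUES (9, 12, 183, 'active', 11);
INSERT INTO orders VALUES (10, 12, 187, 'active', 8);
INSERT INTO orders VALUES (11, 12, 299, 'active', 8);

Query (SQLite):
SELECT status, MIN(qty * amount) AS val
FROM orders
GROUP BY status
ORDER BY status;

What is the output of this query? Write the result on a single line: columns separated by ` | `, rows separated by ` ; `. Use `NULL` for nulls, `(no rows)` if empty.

For each row compute qty * amount.
Group by status; take MIN of the expression per group.
  active: ids {3, 5, 6, 9, 10, 11} → MIN(qty * amount)=265
  closed: ids {4} → MIN(qty * amount)=375
  failed: ids {1} → MIN(qty * amount)=1340
  open: ids {2, 7, 8} → MIN(qty * amount)=216

active | 265 ; closed | 375 ; failed | 1340 ; open | 216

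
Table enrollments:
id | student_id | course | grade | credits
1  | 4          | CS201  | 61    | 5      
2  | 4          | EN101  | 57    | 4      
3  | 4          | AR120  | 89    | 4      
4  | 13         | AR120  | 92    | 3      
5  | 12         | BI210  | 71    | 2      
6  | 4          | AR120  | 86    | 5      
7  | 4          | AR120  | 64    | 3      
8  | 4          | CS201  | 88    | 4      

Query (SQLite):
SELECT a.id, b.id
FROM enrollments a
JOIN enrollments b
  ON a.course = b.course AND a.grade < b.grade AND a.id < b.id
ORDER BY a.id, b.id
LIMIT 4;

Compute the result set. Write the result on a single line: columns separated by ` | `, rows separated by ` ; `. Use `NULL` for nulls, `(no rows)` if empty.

1 | 8 ; 3 | 4

Pairs (a,b) with same course, a.grade < b.grade, a.id < b.id.
course groups: AR120:{3,4,6,7} BI210:{5} CS201:{1,8} EN101:{2}
Ordered by (a.id, b.id); first 4.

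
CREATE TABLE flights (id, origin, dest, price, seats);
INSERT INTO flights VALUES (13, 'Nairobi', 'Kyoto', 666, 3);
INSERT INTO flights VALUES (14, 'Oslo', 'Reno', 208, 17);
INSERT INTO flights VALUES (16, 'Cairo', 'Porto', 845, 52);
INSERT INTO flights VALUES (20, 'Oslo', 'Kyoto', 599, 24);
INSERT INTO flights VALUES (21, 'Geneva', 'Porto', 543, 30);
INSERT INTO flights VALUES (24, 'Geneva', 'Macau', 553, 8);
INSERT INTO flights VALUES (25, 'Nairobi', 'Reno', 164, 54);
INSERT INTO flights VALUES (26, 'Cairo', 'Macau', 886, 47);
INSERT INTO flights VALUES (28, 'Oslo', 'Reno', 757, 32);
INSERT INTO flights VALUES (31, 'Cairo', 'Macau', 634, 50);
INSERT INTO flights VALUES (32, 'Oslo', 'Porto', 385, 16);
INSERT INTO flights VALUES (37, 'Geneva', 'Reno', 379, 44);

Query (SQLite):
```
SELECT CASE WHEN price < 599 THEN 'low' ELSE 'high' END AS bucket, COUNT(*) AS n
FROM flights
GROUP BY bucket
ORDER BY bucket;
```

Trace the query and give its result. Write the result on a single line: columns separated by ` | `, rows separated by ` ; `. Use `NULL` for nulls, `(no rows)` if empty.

Bucket rows by price < 599 → 'low' else 'high'; count each bucket.

high | 6 ; low | 6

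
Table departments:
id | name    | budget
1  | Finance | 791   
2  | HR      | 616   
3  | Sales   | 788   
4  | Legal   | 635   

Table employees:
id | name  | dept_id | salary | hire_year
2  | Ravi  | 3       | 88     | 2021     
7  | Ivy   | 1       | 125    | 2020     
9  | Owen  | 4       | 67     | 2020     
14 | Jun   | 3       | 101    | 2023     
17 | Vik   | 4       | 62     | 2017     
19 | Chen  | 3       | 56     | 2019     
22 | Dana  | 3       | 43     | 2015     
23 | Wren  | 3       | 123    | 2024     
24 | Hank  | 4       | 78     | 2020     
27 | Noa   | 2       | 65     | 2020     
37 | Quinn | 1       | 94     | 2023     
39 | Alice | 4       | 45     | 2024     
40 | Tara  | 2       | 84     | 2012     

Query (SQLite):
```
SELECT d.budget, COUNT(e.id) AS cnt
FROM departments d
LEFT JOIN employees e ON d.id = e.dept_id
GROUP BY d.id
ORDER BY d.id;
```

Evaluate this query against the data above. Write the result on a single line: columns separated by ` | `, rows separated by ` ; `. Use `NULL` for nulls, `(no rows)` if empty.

LEFT JOIN keeps every departments row; unmatched ones get NULL for employees columns.
Group by departments.id and compute COUNT(e.id). COUNT(col) of an all-NULL group is 0.
  1: ids {7, 37} → COUNT(e.id)=2
  2: ids {27, 40} → COUNT(e.id)=2
  3: ids {2, 14, 19, 22, 23} → COUNT(e.id)=5
  4: ids {9, 17, 24, 39} → COUNT(e.id)=4

791 | 2 ; 616 | 2 ; 788 | 5 ; 635 | 4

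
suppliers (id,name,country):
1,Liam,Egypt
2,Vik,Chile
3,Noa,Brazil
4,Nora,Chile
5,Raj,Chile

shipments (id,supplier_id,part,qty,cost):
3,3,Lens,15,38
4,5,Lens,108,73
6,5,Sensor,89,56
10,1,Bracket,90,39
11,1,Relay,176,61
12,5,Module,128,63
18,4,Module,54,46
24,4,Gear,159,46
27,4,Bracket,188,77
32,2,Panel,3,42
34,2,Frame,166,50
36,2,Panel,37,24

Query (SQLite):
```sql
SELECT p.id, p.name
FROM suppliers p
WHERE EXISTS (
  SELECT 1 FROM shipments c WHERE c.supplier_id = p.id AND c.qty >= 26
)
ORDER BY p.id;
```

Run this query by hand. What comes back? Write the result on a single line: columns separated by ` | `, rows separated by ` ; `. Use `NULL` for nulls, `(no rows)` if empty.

1 | Liam ; 2 | Vik ; 4 | Nora ; 5 | Raj

For each suppliers row, check whether any shipments with matching supplier_id has qty >= 26.
Keep rows where that is true.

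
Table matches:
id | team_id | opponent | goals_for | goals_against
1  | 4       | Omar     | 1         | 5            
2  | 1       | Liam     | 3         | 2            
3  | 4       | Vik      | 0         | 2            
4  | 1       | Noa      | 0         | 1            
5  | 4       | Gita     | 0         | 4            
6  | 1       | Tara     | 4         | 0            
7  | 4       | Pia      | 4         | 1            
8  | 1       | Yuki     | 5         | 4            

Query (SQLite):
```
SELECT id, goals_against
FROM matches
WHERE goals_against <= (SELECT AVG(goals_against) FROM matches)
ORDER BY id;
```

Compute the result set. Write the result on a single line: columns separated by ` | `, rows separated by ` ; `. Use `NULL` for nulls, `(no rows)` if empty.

2 | 2 ; 3 | 2 ; 4 | 1 ; 6 | 0 ; 7 | 1

Scalar subquery: AVG(goals_against) over all matches rows = 2.375.
Keep rows where goals_against <= that value.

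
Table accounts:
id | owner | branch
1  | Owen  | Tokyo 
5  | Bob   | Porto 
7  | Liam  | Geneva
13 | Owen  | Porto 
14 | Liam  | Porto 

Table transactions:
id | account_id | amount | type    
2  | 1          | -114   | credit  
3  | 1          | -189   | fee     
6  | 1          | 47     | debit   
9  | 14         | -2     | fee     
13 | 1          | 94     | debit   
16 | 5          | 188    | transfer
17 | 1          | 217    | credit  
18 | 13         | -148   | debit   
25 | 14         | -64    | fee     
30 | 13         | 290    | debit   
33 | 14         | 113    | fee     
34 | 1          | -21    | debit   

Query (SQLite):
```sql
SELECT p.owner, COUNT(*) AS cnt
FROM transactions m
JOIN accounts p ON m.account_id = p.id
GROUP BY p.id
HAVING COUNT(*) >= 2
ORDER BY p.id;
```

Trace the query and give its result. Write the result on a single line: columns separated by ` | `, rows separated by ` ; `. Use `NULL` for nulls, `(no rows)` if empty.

Join each transactions row to its accounts via account_id.
Group joined rows by accounts.id; compute COUNT(*) per group.
HAVING: keep groups with count ≥ 2.
  1: ids {2, 3, 6, 13, 17, 34} → COUNT(*)=6
  5: ids {16} → COUNT(*)=1
  13: ids {18, 30} → COUNT(*)=2
  14: ids {9, 25, 33} → COUNT(*)=3

Owen | 6 ; Owen | 2 ; Liam | 3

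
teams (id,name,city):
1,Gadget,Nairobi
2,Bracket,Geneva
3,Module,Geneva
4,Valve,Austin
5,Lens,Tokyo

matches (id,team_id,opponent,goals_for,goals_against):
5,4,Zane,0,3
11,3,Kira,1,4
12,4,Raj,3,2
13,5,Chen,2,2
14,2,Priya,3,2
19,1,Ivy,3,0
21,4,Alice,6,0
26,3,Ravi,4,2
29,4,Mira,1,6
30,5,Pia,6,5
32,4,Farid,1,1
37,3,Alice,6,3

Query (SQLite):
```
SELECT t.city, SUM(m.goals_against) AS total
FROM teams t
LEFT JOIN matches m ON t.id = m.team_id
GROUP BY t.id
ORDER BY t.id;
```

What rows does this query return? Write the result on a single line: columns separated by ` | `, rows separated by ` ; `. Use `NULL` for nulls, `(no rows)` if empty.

Nairobi | 0 ; Geneva | 2 ; Geneva | 9 ; Austin | 12 ; Tokyo | 7

LEFT JOIN keeps every teams row; unmatched ones get NULL for matches columns.
Group by teams.id and compute SUM(m.goals_against). SUM over an all-NULL group is NULL.
  1: ids {19} → SUM(m.goals_against)=0
  2: ids {14} → SUM(m.goals_against)=2
  3: ids {11, 26, 37} → SUM(m.goals_against)=9
  4: ids {5, 12, 21, 29, 32} → SUM(m.goals_against)=12
  5: ids {13, 30} → SUM(m.goals_against)=7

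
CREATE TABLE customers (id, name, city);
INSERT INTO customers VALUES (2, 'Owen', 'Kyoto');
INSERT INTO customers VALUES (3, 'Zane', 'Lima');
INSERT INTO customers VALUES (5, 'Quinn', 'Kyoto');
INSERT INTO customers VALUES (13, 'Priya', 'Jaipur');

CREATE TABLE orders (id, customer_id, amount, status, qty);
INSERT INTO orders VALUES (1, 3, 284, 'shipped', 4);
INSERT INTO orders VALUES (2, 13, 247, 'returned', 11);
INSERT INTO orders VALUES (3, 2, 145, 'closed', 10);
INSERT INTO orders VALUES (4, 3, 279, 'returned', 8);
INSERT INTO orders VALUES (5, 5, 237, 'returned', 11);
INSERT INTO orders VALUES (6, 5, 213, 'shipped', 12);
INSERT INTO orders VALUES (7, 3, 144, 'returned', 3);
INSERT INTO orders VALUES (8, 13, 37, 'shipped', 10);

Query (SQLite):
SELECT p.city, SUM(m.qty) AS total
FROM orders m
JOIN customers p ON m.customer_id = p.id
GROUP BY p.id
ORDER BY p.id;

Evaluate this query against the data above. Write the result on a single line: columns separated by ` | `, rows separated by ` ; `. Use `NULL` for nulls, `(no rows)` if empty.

Kyoto | 10 ; Lima | 15 ; Kyoto | 23 ; Jaipur | 21

Join each orders row to its customers via customer_id.
Group joined rows by customers.id; compute SUM(m.qty) per group.
  2: ids {3} → SUM(m.qty)=10
  3: ids {1, 4, 7} → SUM(m.qty)=15
  5: ids {5, 6} → SUM(m.qty)=23
  13: ids {2, 8} → SUM(m.qty)=21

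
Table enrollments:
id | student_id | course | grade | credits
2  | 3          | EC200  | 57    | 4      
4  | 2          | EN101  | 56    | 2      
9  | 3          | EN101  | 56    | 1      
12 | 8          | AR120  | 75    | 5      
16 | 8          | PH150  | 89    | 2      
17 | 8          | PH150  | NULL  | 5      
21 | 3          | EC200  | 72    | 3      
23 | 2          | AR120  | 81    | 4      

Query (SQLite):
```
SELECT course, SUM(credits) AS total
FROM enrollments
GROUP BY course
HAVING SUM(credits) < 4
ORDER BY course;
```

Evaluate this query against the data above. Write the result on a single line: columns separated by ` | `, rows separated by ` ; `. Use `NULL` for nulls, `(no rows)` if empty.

EN101 | 3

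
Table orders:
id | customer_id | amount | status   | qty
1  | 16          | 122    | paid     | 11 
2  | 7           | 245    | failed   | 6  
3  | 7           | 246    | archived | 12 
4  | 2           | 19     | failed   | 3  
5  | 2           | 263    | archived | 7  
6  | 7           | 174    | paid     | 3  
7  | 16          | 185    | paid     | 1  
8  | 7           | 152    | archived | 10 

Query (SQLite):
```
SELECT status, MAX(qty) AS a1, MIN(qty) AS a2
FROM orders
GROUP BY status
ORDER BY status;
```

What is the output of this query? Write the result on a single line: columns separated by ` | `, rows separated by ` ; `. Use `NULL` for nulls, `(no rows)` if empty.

archived | 12 | 7 ; failed | 6 | 3 ; paid | 11 | 1

Group orders by status.
Per group compute: MAX(qty), MIN(qty).
  archived: ids {3, 5, 8} → MAX(qty)=12, MIN(qty)=7
  failed: ids {2, 4} → MAX(qty)=6, MIN(qty)=3
  paid: ids {1, 6, 7} → MAX(qty)=11, MIN(qty)=1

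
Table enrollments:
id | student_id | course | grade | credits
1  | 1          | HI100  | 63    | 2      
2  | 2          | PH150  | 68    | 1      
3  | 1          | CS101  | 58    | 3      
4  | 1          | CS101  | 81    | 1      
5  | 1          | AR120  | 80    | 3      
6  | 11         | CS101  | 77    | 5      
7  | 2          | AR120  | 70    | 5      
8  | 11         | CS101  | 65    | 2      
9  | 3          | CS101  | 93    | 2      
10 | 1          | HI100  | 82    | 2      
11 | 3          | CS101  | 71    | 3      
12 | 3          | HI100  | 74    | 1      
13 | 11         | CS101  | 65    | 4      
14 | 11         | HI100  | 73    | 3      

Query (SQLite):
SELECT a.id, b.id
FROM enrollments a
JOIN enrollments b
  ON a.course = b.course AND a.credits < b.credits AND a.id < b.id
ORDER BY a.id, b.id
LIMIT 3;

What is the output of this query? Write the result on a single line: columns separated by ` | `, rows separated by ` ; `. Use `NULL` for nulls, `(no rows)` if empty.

1 | 14 ; 3 | 6 ; 3 | 13

Pairs (a,b) with same course, a.credits < b.credits, a.id < b.id.
course groups: AR120:{5,7} CS101:{3,4,6,8,9,11,13} HI100:{1,10,12,14} PH150:{2}
Ordered by (a.id, b.id); first 3.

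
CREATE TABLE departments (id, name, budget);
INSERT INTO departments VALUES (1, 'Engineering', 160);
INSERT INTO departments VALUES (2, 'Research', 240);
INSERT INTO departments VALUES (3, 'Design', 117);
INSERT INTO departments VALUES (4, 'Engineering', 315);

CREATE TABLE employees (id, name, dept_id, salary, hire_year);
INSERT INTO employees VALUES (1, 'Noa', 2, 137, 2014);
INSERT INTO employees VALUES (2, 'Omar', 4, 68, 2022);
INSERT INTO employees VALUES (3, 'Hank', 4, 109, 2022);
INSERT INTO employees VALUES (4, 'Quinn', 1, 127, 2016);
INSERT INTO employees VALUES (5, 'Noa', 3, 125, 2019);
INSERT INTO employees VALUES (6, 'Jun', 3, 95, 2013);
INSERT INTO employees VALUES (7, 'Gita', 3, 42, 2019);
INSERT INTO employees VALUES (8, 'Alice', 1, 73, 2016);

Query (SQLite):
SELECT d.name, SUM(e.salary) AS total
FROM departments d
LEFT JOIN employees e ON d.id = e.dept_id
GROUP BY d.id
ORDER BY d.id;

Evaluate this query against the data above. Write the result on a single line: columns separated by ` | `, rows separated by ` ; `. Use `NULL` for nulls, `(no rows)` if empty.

Engineering | 200 ; Research | 137 ; Design | 262 ; Engineering | 177

LEFT JOIN keeps every departments row; unmatched ones get NULL for employees columns.
Group by departments.id and compute SUM(e.salary). SUM over an all-NULL group is NULL.
  1: ids {4, 8} → SUM(e.salary)=200
  2: ids {1} → SUM(e.salary)=137
  3: ids {5, 6, 7} → SUM(e.salary)=262
  4: ids {2, 3} → SUM(e.salary)=177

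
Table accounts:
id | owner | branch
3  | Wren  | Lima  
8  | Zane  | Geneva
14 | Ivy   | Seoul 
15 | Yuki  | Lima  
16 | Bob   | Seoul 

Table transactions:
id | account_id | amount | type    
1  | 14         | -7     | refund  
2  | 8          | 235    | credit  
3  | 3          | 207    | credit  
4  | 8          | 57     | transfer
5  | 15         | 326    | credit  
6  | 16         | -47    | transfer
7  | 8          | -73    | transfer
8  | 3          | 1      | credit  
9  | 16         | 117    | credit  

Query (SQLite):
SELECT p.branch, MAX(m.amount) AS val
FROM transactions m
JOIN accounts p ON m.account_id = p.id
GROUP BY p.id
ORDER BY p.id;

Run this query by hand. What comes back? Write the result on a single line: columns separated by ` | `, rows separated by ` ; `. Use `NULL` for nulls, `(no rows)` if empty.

Lima | 207 ; Geneva | 235 ; Seoul | -7 ; Lima | 326 ; Seoul | 117

Join each transactions row to its accounts via account_id.
Group joined rows by accounts.id; compute MAX(m.amount) per group.
  3: ids {3, 8} → MAX(m.amount)=207
  8: ids {2, 4, 7} → MAX(m.amount)=235
  14: ids {1} → MAX(m.amount)=-7
  15: ids {5} → MAX(m.amount)=326
  16: ids {6, 9} → MAX(m.amount)=117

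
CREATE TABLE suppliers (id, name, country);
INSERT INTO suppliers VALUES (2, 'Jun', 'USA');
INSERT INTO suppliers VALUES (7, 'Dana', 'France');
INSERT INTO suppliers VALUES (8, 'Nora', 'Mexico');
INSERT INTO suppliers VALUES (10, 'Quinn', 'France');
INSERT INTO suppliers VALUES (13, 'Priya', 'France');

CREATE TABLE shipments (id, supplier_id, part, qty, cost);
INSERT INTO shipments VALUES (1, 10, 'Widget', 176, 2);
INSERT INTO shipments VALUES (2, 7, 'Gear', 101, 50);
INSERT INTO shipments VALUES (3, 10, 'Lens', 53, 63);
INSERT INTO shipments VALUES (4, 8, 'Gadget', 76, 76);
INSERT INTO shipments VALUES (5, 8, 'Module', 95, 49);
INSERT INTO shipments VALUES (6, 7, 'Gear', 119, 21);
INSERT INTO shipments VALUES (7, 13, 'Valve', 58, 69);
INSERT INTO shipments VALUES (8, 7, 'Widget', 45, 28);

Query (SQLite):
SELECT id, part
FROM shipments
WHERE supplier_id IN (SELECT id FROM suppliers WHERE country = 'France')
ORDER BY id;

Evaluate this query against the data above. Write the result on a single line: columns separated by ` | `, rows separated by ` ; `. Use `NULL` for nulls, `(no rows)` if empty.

1 | Widget ; 2 | Gear ; 3 | Lens ; 6 | Gear ; 7 | Valve ; 8 | Widget

Inner query: suppliers.id where country = 'France'.
Outer: keep shipments rows whose supplier_id is in that set.
Inner query → {7, 10, 13}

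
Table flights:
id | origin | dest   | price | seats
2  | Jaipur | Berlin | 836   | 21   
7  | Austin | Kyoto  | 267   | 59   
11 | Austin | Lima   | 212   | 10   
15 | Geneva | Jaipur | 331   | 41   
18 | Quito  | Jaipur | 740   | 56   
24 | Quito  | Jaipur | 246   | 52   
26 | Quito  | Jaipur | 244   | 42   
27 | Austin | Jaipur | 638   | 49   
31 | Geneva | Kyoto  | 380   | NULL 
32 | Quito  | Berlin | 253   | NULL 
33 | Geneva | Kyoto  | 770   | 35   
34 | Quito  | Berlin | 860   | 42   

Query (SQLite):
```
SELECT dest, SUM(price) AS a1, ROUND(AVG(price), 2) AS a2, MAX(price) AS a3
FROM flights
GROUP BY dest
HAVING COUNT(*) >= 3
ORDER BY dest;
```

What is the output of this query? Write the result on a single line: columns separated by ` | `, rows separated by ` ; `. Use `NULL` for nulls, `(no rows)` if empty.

Berlin | 1949 | 649.67 | 860 ; Jaipur | 2199 | 439.8 | 740 ; Kyoto | 1417 | 472.33 | 770

Group flights by dest.
Per group compute: SUM(price), ROUND(AVG(price), 2), MAX(price).
HAVING: drop groups with fewer than 3 rows.
  Berlin: ids {2, 32, 34} → SUM(price)=1949, ROUND(AVG(price), 2)=649.67, MAX(price)=860
  Jaipur: ids {15, 18, 24, 26, 27} → SUM(price)=2199, ROUND(AVG(price), 2)=439.8, MAX(price)=740
  Kyoto: ids {7, 31, 33} → SUM(price)=1417, ROUND(AVG(price), 2)=472.33, MAX(price)=770
  Lima: ids {11} → SUM(price)=212, ROUND(AVG(price), 2)=212, MAX(price)=212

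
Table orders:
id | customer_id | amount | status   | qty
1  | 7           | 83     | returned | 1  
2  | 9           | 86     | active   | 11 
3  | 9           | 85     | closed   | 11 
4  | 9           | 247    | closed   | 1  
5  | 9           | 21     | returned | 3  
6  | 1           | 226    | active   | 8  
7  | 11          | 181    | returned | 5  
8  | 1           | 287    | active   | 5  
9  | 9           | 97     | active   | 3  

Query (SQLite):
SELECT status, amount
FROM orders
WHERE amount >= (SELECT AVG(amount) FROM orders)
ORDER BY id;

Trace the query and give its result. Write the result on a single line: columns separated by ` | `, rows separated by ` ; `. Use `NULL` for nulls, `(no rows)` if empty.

Scalar subquery: AVG(amount) over all orders rows = 145.888889 (≈; comparison uses full precision).
Keep rows where amount >= that value.

closed | 247 ; active | 226 ; returned | 181 ; active | 287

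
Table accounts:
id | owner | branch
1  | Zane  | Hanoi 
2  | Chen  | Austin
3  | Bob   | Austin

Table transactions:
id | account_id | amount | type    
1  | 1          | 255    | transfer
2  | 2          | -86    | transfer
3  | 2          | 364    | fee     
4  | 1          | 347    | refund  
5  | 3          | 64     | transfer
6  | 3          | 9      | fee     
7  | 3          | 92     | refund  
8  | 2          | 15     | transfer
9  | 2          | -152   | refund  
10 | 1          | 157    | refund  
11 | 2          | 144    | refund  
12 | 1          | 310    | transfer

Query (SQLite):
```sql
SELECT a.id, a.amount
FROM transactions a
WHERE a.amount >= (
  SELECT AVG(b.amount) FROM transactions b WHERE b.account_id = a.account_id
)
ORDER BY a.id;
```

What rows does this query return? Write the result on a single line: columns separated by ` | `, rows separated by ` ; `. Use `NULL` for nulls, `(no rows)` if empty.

For each transactions row a, compute AVG(amount) over rows sharing a.account_id.
Keep row a if a.amount >= that per-group AVG.
  account_id=1: AVG(amount) = 267.25
  account_id=2: AVG(amount) = 57.0
  account_id=3: AVG(amount) = 55.0

3 | 364 ; 4 | 347 ; 5 | 64 ; 7 | 92 ; 11 | 144 ; 12 | 310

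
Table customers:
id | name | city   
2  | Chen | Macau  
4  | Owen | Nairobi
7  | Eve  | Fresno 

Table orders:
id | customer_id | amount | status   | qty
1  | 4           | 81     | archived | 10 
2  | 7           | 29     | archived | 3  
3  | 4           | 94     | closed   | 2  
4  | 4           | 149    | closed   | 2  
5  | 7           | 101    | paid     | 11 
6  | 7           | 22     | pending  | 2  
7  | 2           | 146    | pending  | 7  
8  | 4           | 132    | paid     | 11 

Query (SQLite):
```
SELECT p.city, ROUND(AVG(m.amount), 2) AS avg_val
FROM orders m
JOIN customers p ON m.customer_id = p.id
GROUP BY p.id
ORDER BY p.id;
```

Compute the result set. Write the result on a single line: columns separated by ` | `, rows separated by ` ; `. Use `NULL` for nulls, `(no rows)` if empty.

Join each orders row to its customers via customer_id.
Group joined rows by customers.id; compute ROUND(AVG(m.amount), 2) per group.
  2: ids {7} → ROUND(AVG(m.amount), 2)=146
  4: ids {1, 3, 4, 8} → ROUND(AVG(m.amount), 2)=114
  7: ids {2, 5, 6} → ROUND(AVG(m.amount), 2)=50.67

Macau | 146 ; Nairobi | 114 ; Fresno | 50.67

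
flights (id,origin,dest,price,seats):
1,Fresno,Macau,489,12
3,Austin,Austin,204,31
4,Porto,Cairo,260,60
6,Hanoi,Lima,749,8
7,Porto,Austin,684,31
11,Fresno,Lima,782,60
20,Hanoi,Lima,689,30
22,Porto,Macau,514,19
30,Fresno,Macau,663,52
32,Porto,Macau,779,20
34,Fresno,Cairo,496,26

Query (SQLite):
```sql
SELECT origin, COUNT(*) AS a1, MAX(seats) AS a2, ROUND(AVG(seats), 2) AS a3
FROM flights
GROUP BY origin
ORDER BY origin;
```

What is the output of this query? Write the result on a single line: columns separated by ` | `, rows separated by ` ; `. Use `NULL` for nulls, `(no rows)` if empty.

Austin | 1 | 31 | 31 ; Fresno | 4 | 60 | 37.5 ; Hanoi | 2 | 30 | 19 ; Porto | 4 | 60 | 32.5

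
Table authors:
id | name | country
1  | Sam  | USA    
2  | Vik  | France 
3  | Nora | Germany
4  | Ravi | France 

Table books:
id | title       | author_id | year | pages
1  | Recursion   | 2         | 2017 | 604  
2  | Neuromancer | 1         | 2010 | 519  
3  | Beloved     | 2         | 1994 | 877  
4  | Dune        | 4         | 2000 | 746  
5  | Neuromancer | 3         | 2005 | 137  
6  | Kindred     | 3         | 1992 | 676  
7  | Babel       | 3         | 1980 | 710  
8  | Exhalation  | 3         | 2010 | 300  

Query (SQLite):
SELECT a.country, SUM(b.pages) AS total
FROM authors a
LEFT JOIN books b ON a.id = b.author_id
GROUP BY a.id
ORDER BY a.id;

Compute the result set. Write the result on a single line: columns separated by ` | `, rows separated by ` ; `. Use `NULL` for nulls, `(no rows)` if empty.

LEFT JOIN keeps every authors row; unmatched ones get NULL for books columns.
Group by authors.id and compute SUM(b.pages). SUM over an all-NULL group is NULL.
  1: ids {2} → SUM(b.pages)=519
  2: ids {1, 3} → SUM(b.pages)=1481
  3: ids {5, 6, 7, 8} → SUM(b.pages)=1823
  4: ids {4} → SUM(b.pages)=746

USA | 519 ; France | 1481 ; Germany | 1823 ; France | 746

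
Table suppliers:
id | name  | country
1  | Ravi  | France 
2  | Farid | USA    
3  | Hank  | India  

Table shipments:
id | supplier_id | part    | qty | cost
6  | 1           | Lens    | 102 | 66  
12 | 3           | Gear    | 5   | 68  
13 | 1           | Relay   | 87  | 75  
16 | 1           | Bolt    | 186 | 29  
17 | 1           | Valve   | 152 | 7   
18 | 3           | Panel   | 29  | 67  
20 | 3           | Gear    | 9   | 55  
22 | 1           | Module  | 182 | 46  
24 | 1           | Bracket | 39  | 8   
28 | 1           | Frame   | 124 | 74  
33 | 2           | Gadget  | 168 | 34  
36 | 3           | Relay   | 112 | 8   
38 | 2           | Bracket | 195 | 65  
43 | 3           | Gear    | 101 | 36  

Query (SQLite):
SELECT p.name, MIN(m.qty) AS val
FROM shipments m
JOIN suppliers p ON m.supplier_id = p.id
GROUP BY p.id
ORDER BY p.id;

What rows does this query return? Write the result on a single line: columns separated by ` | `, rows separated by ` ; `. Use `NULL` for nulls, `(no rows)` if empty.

Ravi | 39 ; Farid | 168 ; Hank | 5

Join each shipments row to its suppliers via supplier_id.
Group joined rows by suppliers.id; compute MIN(m.qty) per group.
  1: ids {6, 13, 16, 17, 22, 24, 28} → MIN(m.qty)=39
  2: ids {33, 38} → MIN(m.qty)=168
  3: ids {12, 18, 20, 36, 43} → MIN(m.qty)=5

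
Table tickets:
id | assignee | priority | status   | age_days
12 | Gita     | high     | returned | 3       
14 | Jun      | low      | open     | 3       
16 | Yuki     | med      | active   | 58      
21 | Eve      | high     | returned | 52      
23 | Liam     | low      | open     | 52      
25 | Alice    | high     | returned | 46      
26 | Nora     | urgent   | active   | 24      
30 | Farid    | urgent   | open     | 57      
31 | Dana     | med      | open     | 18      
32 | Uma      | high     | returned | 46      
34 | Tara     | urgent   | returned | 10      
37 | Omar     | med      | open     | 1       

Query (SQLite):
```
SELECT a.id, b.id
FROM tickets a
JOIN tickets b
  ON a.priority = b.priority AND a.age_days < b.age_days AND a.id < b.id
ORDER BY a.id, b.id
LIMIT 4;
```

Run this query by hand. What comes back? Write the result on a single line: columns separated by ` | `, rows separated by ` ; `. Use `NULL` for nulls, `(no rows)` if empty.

Pairs (a,b) with same priority, a.age_days < b.age_days, a.id < b.id.
priority groups: high:{12,21,25,32} low:{14,23} med:{16,31,37} urgent:{26,30,34}
Ordered by (a.id, b.id); first 4.

12 | 21 ; 12 | 25 ; 12 | 32 ; 14 | 23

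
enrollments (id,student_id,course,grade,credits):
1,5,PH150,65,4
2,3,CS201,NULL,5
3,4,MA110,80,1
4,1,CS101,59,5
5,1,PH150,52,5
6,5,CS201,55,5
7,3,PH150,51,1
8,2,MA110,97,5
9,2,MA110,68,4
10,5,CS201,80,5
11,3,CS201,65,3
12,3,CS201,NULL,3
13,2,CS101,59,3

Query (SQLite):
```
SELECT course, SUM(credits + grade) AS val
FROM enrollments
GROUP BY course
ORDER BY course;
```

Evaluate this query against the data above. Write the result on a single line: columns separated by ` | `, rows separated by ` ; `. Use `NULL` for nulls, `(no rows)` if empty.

CS101 | 126 ; CS201 | 213 ; MA110 | 255 ; PH150 | 178

For each row compute credits + grade.
Group by course; take SUM of the expression per group.
  CS101: ids {4, 13} → SUM(credits + grade)=126
  CS201: ids {2, 6, 10, 11, 12} → SUM(credits + grade)=213
  MA110: ids {3, 8, 9} → SUM(credits + grade)=255
  PH150: ids {1, 5, 7} → SUM(credits + grade)=178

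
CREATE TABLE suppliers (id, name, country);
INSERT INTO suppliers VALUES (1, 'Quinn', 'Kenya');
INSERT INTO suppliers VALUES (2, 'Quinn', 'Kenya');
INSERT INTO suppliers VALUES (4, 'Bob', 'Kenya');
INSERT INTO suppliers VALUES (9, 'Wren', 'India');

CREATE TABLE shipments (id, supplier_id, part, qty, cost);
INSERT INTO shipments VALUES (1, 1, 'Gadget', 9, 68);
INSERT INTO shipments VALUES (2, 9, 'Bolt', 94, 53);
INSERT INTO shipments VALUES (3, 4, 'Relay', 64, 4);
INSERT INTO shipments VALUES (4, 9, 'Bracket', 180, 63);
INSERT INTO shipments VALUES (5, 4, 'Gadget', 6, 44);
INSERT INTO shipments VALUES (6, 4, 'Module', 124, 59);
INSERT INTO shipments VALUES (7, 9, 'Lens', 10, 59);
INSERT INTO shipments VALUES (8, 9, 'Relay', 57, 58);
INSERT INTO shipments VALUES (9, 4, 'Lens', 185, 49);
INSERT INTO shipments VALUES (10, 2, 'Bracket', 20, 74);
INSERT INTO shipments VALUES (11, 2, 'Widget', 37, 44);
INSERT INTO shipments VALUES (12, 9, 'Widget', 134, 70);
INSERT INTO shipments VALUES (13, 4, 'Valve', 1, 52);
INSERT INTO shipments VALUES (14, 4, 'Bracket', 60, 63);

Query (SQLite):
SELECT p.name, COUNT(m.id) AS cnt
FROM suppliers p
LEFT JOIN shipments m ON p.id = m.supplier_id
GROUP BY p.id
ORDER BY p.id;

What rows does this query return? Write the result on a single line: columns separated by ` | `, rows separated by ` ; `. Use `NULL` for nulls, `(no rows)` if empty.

LEFT JOIN keeps every suppliers row; unmatched ones get NULL for shipments columns.
Group by suppliers.id and compute COUNT(m.id). COUNT(col) of an all-NULL group is 0.
  1: ids {1} → COUNT(m.id)=1
  2: ids {10, 11} → COUNT(m.id)=2
  4: ids {3, 5, 6, 9, 13, 14} → COUNT(m.id)=6
  9: ids {2, 4, 7, 8, 12} → COUNT(m.id)=5

Quinn | 1 ; Quinn | 2 ; Bob | 6 ; Wren | 5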